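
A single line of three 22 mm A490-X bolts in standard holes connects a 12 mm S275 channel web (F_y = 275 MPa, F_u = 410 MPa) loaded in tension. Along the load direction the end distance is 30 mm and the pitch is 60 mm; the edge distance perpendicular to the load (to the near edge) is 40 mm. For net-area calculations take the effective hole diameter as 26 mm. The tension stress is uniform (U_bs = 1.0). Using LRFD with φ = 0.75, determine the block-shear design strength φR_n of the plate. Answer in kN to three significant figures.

Shear plane L_v = 30 + 2·60 = 150 mm; A_gv = 150 × 12 = 1800 mm².
A_nv = (150 − 2.5·26) × 12 = 1020 mm².
A_nt = (40 − 0.5·26) × 12 = 324 mm².
0.6 F_u A_nv = 250.9 kN; 0.6 F_y A_gv = 297 kN → shear rupture governs the shear term.
R_n = 250.9 + 1.0 × 410 × 324 / 1000 = 383.8 kN.
Design strength φR_n = 0.75 × 383.8 = 288 kN.

288 kN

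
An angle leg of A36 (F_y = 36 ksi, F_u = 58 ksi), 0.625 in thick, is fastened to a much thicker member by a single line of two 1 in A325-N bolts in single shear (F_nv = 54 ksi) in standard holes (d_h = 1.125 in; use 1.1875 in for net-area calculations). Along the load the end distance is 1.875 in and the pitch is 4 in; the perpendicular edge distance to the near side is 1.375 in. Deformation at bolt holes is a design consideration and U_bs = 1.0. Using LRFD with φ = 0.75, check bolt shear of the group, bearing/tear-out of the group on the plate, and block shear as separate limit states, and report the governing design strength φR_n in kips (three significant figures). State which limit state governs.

63.6 kips (bolt shear governs)

Bolt shear: A_b = π·1²/4 = 0.7854 in²; R_n = 54 × 0.7854 × 2 × 1 = 84.82 kips → 0.75 × 84.82 = 63.6 kips.
Bearing: edge l_c = 1.312, r_n = 57.09 kips; interior l_c = 2.875, r_n = 87 kips; R_n = 57.09 + 1·87 = 144.1 kips → 108 kips.
Block shear: A_gv = 3.672, A_nv = 2.559, A_nt = 0.4883 in²; R_n = min(0.6F_uA_nv, 0.6F_yA_gv) + U_bs·F_u·A_nt = 107.6 kips → 80.7 kips.
Bolt shear governs: 63.6 kips.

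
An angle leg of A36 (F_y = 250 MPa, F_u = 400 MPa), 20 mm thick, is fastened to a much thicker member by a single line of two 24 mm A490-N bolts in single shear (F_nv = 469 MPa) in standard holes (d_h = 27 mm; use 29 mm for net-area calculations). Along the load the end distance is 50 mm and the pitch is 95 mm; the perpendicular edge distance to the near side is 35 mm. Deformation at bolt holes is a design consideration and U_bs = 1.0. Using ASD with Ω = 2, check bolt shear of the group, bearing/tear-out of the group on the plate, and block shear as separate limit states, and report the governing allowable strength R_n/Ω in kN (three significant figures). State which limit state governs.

Bolt shear: A_b = π·24²/4 = 452.4 mm²; R_n = 469 × 452.4 × 2 × 1 / 1000 = 424.3 kN → 424.3 / 2 = 212 kN.
Bearing: edge l_c = 36.5, r_n = 350.4 kN; interior l_c = 68, r_n = 460.8 kN; R_n = 350.4 + 1·460.8 = 811.2 kN → 406 kN.
Block shear: A_gv = 2900, A_nv = 2030, A_nt = 410 mm²; R_n = min(0.6F_uA_nv, 0.6F_yA_gv) + U_bs·F_u·A_nt = 599 kN → 300 kN.
Bolt shear governs: 212 kN.

212 kN (bolt shear governs)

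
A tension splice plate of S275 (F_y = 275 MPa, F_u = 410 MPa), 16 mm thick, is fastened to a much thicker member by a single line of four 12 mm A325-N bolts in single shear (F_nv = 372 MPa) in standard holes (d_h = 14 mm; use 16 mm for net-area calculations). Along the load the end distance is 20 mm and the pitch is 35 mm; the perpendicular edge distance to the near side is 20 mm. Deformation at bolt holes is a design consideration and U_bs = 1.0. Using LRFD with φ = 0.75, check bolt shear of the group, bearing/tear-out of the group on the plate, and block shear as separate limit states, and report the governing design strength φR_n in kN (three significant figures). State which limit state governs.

Bolt shear: A_b = π·12²/4 = 113.1 mm²; R_n = 372 × 113.1 × 4 × 1 / 1000 = 168.3 kN → 0.75 × 168.3 = 126 kN.
Bearing: edge l_c = 13, r_n = 102.3 kN; interior l_c = 21, r_n = 165.3 kN; R_n = 102.3 + 3·165.3 = 598.3 kN → 449 kN.
Block shear: A_gv = 2000, A_nv = 1104, A_nt = 192 mm²; R_n = min(0.6F_uA_nv, 0.6F_yA_gv) + U_bs·F_u·A_nt = 350.3 kN → 263 kN.
Bolt shear governs: 126 kN.

126 kN (bolt shear governs)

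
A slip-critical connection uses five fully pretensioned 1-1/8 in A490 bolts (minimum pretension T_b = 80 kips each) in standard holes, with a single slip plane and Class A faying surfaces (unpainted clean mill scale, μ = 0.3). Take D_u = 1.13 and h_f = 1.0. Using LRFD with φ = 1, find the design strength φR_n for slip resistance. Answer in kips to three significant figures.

R_n = μ · D_u · h_f · T_b · n_s · n_b = 0.3 × 1.13 × 1.0 × 80 × 1 × 5 = 135.6 kips.
Design strength φR_n = 1 × 135.6 = 136 kips.

136 kips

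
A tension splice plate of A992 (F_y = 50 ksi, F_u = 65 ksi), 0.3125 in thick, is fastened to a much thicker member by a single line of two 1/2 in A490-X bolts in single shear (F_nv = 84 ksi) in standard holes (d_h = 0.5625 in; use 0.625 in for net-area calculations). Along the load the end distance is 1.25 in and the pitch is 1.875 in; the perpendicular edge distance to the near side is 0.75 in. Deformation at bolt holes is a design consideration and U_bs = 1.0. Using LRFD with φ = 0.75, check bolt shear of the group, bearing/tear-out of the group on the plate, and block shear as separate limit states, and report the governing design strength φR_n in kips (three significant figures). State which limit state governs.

Bolt shear: A_b = π·0.5²/4 = 0.1963 in²; R_n = 84 × 0.1963 × 2 × 1 = 32.99 kips → 0.75 × 32.99 = 24.7 kips.
Bearing: edge l_c = 0.9688, r_n = 23.61 kips; interior l_c = 1.312, r_n = 24.38 kips; R_n = 23.61 + 1·24.38 = 47.99 kips → 36 kips.
Block shear: A_gv = 0.9766, A_nv = 0.6836, A_nt = 0.1367 in²; R_n = min(0.6F_uA_nv, 0.6F_yA_gv) + U_bs·F_u·A_nt = 35.55 kips → 26.7 kips.
Bolt shear governs: 24.7 kips.

24.7 kips (bolt shear governs)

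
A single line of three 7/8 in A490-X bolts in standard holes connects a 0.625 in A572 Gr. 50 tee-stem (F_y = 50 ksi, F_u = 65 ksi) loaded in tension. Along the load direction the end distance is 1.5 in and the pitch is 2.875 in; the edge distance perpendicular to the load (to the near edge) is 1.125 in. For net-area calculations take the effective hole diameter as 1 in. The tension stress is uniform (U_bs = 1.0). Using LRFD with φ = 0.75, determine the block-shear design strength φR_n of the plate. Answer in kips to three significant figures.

Shear plane L_v = 1.5 + 2·2.875 = 7.25 in; A_gv = 7.25 × 0.625 = 4.531 in².
A_nv = (7.25 − 2.5·1) × 0.625 = 2.969 in².
A_nt = (1.125 − 0.5·1) × 0.625 = 0.3906 in².
0.6 F_u A_nv = 115.8 kips; 0.6 F_y A_gv = 135.9 kips → shear rupture governs the shear term.
R_n = 115.8 + 1.0 × 65 × 0.3906 = 141.2 kips.
Design strength φR_n = 0.75 × 141.2 = 106 kips.

106 kips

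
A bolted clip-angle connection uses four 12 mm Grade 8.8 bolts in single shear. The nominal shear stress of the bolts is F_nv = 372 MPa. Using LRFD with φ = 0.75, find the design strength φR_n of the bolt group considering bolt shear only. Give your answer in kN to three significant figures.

126 kN

A_b = π × 12² / 4 = 113.1 mm².
R_n = F_nv · A_b · n · n_s = 372 × 113.1 × 4 × 1 / 1000 = 168.3 kN.
Design strength φR_n = 0.75 × 168.3 = 126 kN.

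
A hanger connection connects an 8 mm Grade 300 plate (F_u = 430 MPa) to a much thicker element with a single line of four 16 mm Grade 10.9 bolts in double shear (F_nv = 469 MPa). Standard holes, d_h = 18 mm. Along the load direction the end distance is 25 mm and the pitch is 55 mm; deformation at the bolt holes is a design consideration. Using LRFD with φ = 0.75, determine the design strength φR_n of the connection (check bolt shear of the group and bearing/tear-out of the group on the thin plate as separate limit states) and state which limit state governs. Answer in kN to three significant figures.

347 kN (bearing governs)

Bolt shear: A_b = π·16²/4 = 201.1 mm²; R_n = 469 × 201.1 × 4 × 2 / 1000 = 754.4 kN → 0.75 × 754.4 = 566 kN.
Bearing (1.2 l_c t F_u ≤ 2.4 d t F_u): upper limit = 2.4·16·8·430 / 1000 = 132.1 kN.
  Edge l_c = 25 − 18/2 = 16 → r_n = 66.05 kN; interior l_c = 55 − 18 = 37 → r_n = 132.1 kN.
  R_n,bearing = 1·66.05 + 3·132.1 = 462.3 kN → 0.75 × 462.3 = 347 kN.
Bearing governs: 347 kN.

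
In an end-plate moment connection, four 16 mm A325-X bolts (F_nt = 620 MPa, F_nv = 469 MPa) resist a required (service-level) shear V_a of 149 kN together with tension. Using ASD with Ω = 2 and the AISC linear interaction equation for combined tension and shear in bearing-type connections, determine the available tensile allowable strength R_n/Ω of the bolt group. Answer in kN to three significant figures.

A_b = π·16²/4 = 201.1 mm²; f_rv = 149 × 1000 / (4 × 201.1) = 185.3 MPa.
F'_nt = 1.3 F_nt − (Ω F_nt / F_nv) f_rv = 1.3·620 − (2·620/469)·185.3 = 316.2 MPa, capped at F_nt → F'_nt = 316.2 MPa.
R_n = F'_nt · A_b · n = 316.2 × 201.1 × 4 / 1000 = 254.3 kN.
Allowable strength R_n/Ω = 254.3 / 2 = 127 kN.

127 kN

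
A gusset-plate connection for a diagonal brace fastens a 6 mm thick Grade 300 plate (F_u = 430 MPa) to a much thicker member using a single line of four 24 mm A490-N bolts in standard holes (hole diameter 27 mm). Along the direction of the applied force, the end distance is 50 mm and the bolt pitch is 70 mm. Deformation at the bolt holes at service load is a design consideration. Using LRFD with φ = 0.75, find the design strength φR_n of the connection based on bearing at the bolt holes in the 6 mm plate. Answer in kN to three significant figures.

384 kN

Per bolt r_n = 1.2 l_c t F_u ≤ 2.4 d t F_u; upper limit = 2.4 × 24 × 6 × 430 / 1000 = 148.6 kN.
Edge bolt: l_c = 50 − 27/2 = 36.5 mm → 1.2 × 36.5 × 6 × 430 / 1000 = 113 → r_n = 113 kN.
Interior bolts: l_c = 70 − 27 = 43 mm → 1.2 × 43 × 6 × 430 / 1000 = 133.1 → r_n = 133.1 kN.
R_n = 1 × 113 + 3 × 133.1 = 512.4 kN.
Design strength φR_n = 0.75 × 512.4 = 384 kN.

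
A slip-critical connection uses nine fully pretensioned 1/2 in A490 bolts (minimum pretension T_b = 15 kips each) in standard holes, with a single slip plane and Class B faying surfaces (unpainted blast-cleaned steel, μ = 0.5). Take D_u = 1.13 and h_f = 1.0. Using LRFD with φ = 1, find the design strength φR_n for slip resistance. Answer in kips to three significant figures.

R_n = μ · D_u · h_f · T_b · n_s · n_b = 0.5 × 1.13 × 1.0 × 15 × 1 × 9 = 76.27 kips.
Design strength φR_n = 1 × 76.27 = 76.3 kips.

76.3 kips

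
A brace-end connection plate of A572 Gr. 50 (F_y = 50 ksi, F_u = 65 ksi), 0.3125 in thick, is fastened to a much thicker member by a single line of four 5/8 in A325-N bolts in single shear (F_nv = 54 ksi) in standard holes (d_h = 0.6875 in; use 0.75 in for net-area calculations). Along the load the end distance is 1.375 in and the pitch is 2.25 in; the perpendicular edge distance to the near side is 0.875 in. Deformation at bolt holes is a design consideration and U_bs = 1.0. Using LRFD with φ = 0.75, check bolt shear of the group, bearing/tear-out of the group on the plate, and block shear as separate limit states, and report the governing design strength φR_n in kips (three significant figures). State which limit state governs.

49.7 kips (bolt shear governs)

Bolt shear: A_b = π·0.625²/4 = 0.3068 in²; R_n = 54 × 0.3068 × 4 × 1 = 66.27 kips → 0.75 × 66.27 = 49.7 kips.
Bearing: edge l_c = 1.031, r_n = 25.14 kips; interior l_c = 1.562, r_n = 30.47 kips; R_n = 25.14 + 3·30.47 = 116.5 kips → 87.4 kips.
Block shear: A_gv = 2.539, A_nv = 1.719, A_nt = 0.1562 in²; R_n = min(0.6F_uA_nv, 0.6F_yA_gv) + U_bs·F_u·A_nt = 77.19 kips → 57.9 kips.
Bolt shear governs: 49.7 kips.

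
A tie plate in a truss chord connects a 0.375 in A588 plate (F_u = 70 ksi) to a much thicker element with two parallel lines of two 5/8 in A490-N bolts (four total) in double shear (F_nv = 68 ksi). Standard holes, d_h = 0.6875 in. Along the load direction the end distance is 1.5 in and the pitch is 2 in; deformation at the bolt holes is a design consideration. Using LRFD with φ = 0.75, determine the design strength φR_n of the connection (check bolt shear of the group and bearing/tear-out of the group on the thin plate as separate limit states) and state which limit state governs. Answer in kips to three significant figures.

114 kips (bearing governs)

Bolt shear: A_b = π·0.625²/4 = 0.3068 in²; R_n = 68 × 0.3068 × 4 × 2 = 166.9 kips → 0.75 × 166.9 = 125 kips.
Bearing (1.2 l_c t F_u ≤ 2.4 d t F_u): upper limit = 2.4·0.625·0.375·70 = 39.38 kips.
  Edge l_c = 1.5 − 0.6875/2 = 1.156 → r_n = 36.42 kips; interior l_c = 2 − 0.6875 = 1.312 → r_n = 39.38 kips.
  R_n,bearing = 2·36.42 + 2·39.38 = 151.6 kips → 0.75 × 151.6 = 114 kips.
Bearing governs: 114 kips.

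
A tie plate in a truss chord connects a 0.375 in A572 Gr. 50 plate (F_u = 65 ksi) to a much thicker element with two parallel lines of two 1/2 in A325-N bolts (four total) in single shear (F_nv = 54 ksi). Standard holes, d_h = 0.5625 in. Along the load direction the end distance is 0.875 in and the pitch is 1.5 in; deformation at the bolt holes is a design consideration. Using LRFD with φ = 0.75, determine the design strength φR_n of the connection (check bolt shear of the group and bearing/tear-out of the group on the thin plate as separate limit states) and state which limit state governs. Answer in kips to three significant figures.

31.8 kips (bolt shear governs)

Bolt shear: A_b = π·0.5²/4 = 0.1963 in²; R_n = 54 × 0.1963 × 4 × 1 = 42.41 kips → 0.75 × 42.41 = 31.8 kips.
Bearing (1.2 l_c t F_u ≤ 2.4 d t F_u): upper limit = 2.4·0.5·0.375·65 = 29.25 kips.
  Edge l_c = 0.875 − 0.5625/2 = 0.5938 → r_n = 17.37 kips; interior l_c = 1.5 − 0.5625 = 0.9375 → r_n = 27.42 kips.
  R_n,bearing = 2·17.37 + 2·27.42 = 89.58 kips → 0.75 × 89.58 = 67.2 kips.
Bolt shear governs: 31.8 kips.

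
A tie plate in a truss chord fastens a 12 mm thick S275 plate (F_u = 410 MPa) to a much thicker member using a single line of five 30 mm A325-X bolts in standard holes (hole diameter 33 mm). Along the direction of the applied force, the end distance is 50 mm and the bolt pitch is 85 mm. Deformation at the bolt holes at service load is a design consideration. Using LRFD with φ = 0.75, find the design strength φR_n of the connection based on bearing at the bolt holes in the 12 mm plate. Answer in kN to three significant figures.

1070 kN

Per bolt r_n = 1.2 l_c t F_u ≤ 2.4 d t F_u; upper limit = 2.4 × 30 × 12 × 410 / 1000 = 354.2 kN.
Edge bolt: l_c = 50 − 33/2 = 33.5 mm → 1.2 × 33.5 × 12 × 410 / 1000 = 197.8 → r_n = 197.8 kN.
Interior bolts: l_c = 85 − 33 = 52 mm → 1.2 × 52 × 12 × 410 / 1000 = 307 → r_n = 307 kN.
R_n = 1 × 197.8 + 4 × 307 = 1426 kN.
Design strength φR_n = 0.75 × 1426 = 1070 kN.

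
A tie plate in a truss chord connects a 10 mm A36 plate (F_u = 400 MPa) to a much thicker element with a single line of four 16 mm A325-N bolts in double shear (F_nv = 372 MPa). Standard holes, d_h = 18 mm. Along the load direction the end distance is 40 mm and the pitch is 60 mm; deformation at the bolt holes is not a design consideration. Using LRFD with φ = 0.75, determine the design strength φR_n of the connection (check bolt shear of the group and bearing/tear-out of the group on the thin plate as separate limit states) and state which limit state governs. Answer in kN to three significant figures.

Bolt shear: A_b = π·16²/4 = 201.1 mm²; R_n = 372 × 201.1 × 4 × 2 / 1000 = 598.4 kN → 0.75 × 598.4 = 449 kN.
Bearing (1.5 l_c t F_u ≤ 3.0 d t F_u): upper limit = 3.0·16·10·400 / 1000 = 192 kN.
  Edge l_c = 40 − 18/2 = 31 → r_n = 186 kN; interior l_c = 60 − 18 = 42 → r_n = 192 kN.
  R_n,bearing = 1·186 + 3·192 = 762 kN → 0.75 × 762 = 572 kN.
Bolt shear governs: 449 kN.

449 kN (bolt shear governs)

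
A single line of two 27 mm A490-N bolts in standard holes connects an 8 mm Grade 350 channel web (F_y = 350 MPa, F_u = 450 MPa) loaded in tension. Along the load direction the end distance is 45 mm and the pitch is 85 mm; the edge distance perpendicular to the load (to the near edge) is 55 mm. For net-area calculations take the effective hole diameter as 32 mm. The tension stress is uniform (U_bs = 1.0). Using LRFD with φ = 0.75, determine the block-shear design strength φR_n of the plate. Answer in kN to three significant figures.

238 kN

Shear plane L_v = 45 + 1·85 = 130 mm; A_gv = 130 × 8 = 1040 mm².
A_nv = (130 − 1.5·32) × 8 = 656 mm².
A_nt = (55 − 0.5·32) × 8 = 312 mm².
0.6 F_u A_nv = 177.1 kN; 0.6 F_y A_gv = 218.4 kN → shear rupture governs the shear term.
R_n = 177.1 + 1.0 × 450 × 312 / 1000 = 317.5 kN.
Design strength φR_n = 0.75 × 317.5 = 238 kN.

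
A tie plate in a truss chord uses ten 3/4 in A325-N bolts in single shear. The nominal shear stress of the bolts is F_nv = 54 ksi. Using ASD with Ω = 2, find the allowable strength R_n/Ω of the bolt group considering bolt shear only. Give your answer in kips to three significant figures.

A_b = π × 0.75² / 4 = 0.4418 in².
R_n = F_nv · A_b · n · n_s = 54 × 0.4418 × 10 × 1 = 238.6 kips.
Allowable strength R_n/Ω = 238.6 / 2 = 119 kips.

119 kips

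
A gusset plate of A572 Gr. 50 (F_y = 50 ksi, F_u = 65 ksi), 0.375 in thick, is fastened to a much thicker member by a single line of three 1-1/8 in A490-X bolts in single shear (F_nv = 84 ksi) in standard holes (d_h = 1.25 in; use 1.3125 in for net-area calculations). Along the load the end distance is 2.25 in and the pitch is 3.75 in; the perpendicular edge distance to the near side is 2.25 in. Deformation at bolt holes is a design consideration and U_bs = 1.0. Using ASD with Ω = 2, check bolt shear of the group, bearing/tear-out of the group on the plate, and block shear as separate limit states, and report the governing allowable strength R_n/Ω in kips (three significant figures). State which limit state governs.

Bolt shear: A_b = π·1.125²/4 = 0.994 in²; R_n = 84 × 0.994 × 3 × 1 = 250.5 kips → 250.5 / 2 = 125 kips.
Bearing: edge l_c = 1.625, r_n = 47.53 kips; interior l_c = 2.5, r_n = 65.81 kips; R_n = 47.53 + 2·65.81 = 179.2 kips → 89.6 kips.
Block shear: A_gv = 3.656, A_nv = 2.426, A_nt = 0.5977 in²; R_n = min(0.6F_uA_nv, 0.6F_yA_gv) + U_bs·F_u·A_nt = 133.5 kips → 66.7 kips.
Block shear governs: 66.7 kips.

66.7 kips (block shear governs)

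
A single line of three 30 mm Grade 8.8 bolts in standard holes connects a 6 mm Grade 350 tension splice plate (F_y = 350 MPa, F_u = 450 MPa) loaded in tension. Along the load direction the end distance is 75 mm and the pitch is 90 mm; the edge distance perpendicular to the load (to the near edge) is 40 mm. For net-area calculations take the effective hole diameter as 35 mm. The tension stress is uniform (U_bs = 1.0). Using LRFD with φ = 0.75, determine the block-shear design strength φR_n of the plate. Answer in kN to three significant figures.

249 kN

Shear plane L_v = 75 + 2·90 = 255 mm; A_gv = 255 × 6 = 1530 mm².
A_nv = (255 − 2.5·35) × 6 = 1005 mm².
A_nt = (40 − 0.5·35) × 6 = 135 mm².
0.6 F_u A_nv = 271.4 kN; 0.6 F_y A_gv = 321.3 kN → shear rupture governs the shear term.
R_n = 271.4 + 1.0 × 450 × 135 / 1000 = 332.1 kN.
Design strength φR_n = 0.75 × 332.1 = 249 kN.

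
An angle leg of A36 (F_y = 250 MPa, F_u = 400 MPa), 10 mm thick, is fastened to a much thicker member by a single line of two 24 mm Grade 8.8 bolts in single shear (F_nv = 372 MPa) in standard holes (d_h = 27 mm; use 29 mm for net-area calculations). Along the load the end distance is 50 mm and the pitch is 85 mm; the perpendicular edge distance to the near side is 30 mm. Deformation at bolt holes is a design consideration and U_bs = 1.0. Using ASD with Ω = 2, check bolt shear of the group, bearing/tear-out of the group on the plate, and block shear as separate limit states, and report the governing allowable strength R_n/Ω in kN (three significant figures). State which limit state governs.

132 kN (block shear governs)

Bolt shear: A_b = π·24²/4 = 452.4 mm²; R_n = 372 × 452.4 × 2 × 1 / 1000 = 336.6 kN → 336.6 / 2 = 168 kN.
Bearing: edge l_c = 36.5, r_n = 175.2 kN; interior l_c = 58, r_n = 230.4 kN; R_n = 175.2 + 1·230.4 = 405.6 kN → 203 kN.
Block shear: A_gv = 1350, A_nv = 915, A_nt = 155 mm²; R_n = min(0.6F_uA_nv, 0.6F_yA_gv) + U_bs·F_u·A_nt = 264.5 kN → 132 kN.
Block shear governs: 132 kN.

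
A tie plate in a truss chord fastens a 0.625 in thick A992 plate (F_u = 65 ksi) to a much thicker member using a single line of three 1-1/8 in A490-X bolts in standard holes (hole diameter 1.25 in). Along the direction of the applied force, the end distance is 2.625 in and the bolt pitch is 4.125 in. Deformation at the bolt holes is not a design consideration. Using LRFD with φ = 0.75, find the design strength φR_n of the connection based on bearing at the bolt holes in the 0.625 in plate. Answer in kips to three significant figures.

Per bolt r_n = 1.5 l_c t F_u ≤ 3.0 d t F_u; upper limit = 3.0 × 1.125 × 0.625 × 65 = 137.1 kips.
Edge bolt: l_c = 2.625 − 1.25/2 = 2 in → 1.5 × 2 × 0.625 × 65 = 121.9 → r_n = 121.9 kips.
Interior bolts: l_c = 4.125 − 1.25 = 2.875 in → 1.5 × 2.875 × 0.625 × 65 = 175.2 → r_n = 137.1 kips.
R_n = 1 × 121.9 + 2 × 137.1 = 396.1 kips.
Design strength φR_n = 0.75 × 396.1 = 297 kips.

297 kips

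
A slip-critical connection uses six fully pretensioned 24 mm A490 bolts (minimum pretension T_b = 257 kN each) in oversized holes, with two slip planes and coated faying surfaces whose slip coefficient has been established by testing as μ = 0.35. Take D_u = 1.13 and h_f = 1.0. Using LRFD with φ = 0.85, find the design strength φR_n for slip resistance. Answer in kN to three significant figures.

R_n = μ · D_u · h_f · T_b · n_s · n_b = 0.35 × 1.13 × 1.0 × 257 × 2 × 6 = 1220 kN.
Design strength φR_n = 0.85 × 1220 = 1040 kN.

1040 kN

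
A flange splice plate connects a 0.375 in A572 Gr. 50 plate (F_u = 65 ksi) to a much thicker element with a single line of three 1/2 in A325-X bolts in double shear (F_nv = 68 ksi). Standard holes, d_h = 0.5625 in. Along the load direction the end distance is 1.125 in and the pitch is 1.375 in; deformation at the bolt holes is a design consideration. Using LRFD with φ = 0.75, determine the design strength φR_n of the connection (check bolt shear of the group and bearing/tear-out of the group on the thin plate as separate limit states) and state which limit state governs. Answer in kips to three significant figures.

54.2 kips (bearing governs)

Bolt shear: A_b = π·0.5²/4 = 0.1963 in²; R_n = 68 × 0.1963 × 3 × 2 = 80.11 kips → 0.75 × 80.11 = 60.1 kips.
Bearing (1.2 l_c t F_u ≤ 2.4 d t F_u): upper limit = 2.4·0.5·0.375·65 = 29.25 kips.
  Edge l_c = 1.125 − 0.5625/2 = 0.8438 → r_n = 24.68 kips; interior l_c = 1.375 − 0.5625 = 0.8125 → r_n = 23.77 kips.
  R_n,bearing = 1·24.68 + 2·23.77 = 72.21 kips → 0.75 × 72.21 = 54.2 kips.
Bearing governs: 54.2 kips.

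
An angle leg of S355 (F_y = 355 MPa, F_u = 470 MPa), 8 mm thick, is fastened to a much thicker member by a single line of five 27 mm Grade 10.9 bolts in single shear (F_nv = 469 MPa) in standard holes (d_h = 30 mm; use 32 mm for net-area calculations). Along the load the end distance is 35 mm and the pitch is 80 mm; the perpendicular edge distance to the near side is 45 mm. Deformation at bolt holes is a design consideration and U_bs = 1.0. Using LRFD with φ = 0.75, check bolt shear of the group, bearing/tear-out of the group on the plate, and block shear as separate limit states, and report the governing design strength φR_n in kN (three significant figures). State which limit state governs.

Bolt shear: A_b = π·27²/4 = 572.6 mm²; R_n = 469 × 572.6 × 5 × 1 / 1000 = 1343 kN → 0.75 × 1343 = 1010 kN.
Bearing: edge l_c = 20, r_n = 90.24 kN; interior l_c = 50, r_n = 225.6 kN; R_n = 90.24 + 4·225.6 = 992.6 kN → 744 kN.
Block shear: A_gv = 2840, A_nv = 1688, A_nt = 232 mm²; R_n = min(0.6F_uA_nv, 0.6F_yA_gv) + U_bs·F_u·A_nt = 585.1 kN → 439 kN.
Block shear governs: 439 kN.

439 kN (block shear governs)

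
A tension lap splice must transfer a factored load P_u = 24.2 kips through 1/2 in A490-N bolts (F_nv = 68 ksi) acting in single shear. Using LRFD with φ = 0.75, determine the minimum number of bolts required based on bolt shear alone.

A_b = π·0.5²/4 = 0.1963 in².
Per-bolt design strength φR_n = 0.75 × 68 × 0.1963 × 1 = 10.01 kips.
n ≥ 24.2 / 10.01 = 2.417 → use 3 bolts.

3 bolts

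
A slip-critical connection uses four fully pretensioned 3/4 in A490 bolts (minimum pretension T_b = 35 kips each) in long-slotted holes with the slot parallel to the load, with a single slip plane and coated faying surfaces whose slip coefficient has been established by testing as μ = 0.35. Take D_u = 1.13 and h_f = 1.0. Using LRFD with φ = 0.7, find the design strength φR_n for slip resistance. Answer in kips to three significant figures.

R_n = μ · D_u · h_f · T_b · n_s · n_b = 0.35 × 1.13 × 1.0 × 35 × 1 × 4 = 55.37 kips.
Design strength φR_n = 0.7 × 55.37 = 38.8 kips.

38.8 kips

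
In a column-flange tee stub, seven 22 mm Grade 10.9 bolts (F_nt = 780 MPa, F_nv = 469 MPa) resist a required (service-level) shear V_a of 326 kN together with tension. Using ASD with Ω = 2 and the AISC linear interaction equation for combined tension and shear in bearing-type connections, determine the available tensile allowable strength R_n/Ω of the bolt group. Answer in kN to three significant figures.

807 kN

A_b = π·22²/4 = 380.1 mm²; f_rv = 326 × 1000 / (7 × 380.1) = 122.5 MPa.
F'_nt = 1.3 F_nt − (Ω F_nt / F_nv) f_rv = 1.3·780 − (2·780/469)·122.5 = 606.5 MPa, capped at F_nt → F'_nt = 606.5 MPa.
R_n = F'_nt · A_b · n = 606.5 × 380.1 × 7 / 1000 = 1614 kN.
Allowable strength R_n/Ω = 1614 / 2 = 807 kN.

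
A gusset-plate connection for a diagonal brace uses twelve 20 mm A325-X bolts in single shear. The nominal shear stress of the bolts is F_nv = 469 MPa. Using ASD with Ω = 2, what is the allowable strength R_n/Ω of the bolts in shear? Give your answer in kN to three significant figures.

884 kN

A_b = π × 20² / 4 = 314.2 mm².
R_n = F_nv · A_b · n · n_s = 469 × 314.2 × 12 × 1 / 1000 = 1768 kN.
Allowable strength R_n/Ω = 1768 / 2 = 884 kN.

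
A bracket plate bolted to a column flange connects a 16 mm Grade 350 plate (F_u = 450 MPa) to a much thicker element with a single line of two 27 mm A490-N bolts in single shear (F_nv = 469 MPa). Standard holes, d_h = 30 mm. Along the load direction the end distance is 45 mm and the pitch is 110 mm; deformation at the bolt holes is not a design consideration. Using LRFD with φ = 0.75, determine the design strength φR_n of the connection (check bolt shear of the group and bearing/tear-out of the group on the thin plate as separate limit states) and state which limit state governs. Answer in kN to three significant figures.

403 kN (bolt shear governs)

Bolt shear: A_b = π·27²/4 = 572.6 mm²; R_n = 469 × 572.6 × 2 × 1 / 1000 = 537.1 kN → 0.75 × 537.1 = 403 kN.
Bearing (1.5 l_c t F_u ≤ 3.0 d t F_u): upper limit = 3.0·27·16·450 / 1000 = 583.2 kN.
  Edge l_c = 45 − 30/2 = 30 → r_n = 324 kN; interior l_c = 110 − 30 = 80 → r_n = 583.2 kN.
  R_n,bearing = 1·324 + 1·583.2 = 907.2 kN → 0.75 × 907.2 = 680 kN.
Bolt shear governs: 403 kN.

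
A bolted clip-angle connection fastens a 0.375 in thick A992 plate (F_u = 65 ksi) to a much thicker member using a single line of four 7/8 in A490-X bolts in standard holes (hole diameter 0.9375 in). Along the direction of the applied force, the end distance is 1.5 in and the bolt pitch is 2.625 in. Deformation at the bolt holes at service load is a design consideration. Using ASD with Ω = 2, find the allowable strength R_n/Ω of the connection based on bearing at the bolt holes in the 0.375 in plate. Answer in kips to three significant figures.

89.1 kips

Per bolt r_n = 1.2 l_c t F_u ≤ 2.4 d t F_u; upper limit = 2.4 × 0.875 × 0.375 × 65 = 51.19 kips.
Edge bolt: l_c = 1.5 − 0.9375/2 = 1.031 in → 1.2 × 1.031 × 0.375 × 65 = 30.16 → r_n = 30.16 kips.
Interior bolts: l_c = 2.625 − 0.9375 = 1.688 in → 1.2 × 1.688 × 0.375 × 65 = 49.36 → r_n = 49.36 kips.
R_n = 1 × 30.16 + 3 × 49.36 = 178.2 kips.
Allowable strength R_n/Ω = 178.2 / 2 = 89.1 kips.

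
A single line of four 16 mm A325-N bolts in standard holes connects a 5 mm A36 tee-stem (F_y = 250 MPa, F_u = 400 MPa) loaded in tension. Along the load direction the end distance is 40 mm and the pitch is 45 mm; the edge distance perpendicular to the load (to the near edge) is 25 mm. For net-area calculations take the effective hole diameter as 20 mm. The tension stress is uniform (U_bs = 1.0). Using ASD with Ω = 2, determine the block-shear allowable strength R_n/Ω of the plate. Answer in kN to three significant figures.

78 kN

Shear plane L_v = 40 + 3·45 = 175 mm; A_gv = 175 × 5 = 875 mm².
A_nv = (175 − 3.5·20) × 5 = 525 mm².
A_nt = (25 − 0.5·20) × 5 = 75 mm².
0.6 F_u A_nv = 126 kN; 0.6 F_y A_gv = 131.2 kN → shear rupture governs the shear term.
R_n = 126 + 1.0 × 400 × 75 / 1000 = 156 kN.
Allowable strength R_n/Ω = 156 / 2 = 78 kN.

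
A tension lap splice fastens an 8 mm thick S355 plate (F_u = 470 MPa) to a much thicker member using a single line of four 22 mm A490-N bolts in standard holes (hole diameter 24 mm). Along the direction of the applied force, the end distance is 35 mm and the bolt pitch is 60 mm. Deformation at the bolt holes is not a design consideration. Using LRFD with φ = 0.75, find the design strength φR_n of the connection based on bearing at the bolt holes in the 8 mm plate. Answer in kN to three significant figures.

554 kN

Per bolt r_n = 1.5 l_c t F_u ≤ 3.0 d t F_u; upper limit = 3.0 × 22 × 8 × 470 / 1000 = 248.2 kN.
Edge bolt: l_c = 35 − 24/2 = 23 mm → 1.5 × 23 × 8 × 470 / 1000 = 129.7 → r_n = 129.7 kN.
Interior bolts: l_c = 60 − 24 = 36 mm → 1.5 × 36 × 8 × 470 / 1000 = 203 → r_n = 203 kN.
R_n = 1 × 129.7 + 3 × 203 = 738.8 kN.
Design strength φR_n = 0.75 × 738.8 = 554 kN.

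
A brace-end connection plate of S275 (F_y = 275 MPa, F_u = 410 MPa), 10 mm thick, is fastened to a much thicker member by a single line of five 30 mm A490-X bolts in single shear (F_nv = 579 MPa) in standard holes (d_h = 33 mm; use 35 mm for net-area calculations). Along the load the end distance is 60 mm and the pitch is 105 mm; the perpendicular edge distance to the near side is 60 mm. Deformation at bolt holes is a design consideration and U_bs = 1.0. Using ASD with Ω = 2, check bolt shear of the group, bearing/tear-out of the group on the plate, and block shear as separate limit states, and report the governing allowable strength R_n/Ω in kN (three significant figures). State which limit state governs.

483 kN (block shear governs)

Bolt shear: A_b = π·30²/4 = 706.9 mm²; R_n = 579 × 706.9 × 5 × 1 / 1000 = 2046 kN → 2046 / 2 = 1020 kN.
Bearing: edge l_c = 43.5, r_n = 214 kN; interior l_c = 72, r_n = 295.2 kN; R_n = 214 + 4·295.2 = 1395 kN → 697 kN.
Block shear: A_gv = 4800, A_nv = 3225, A_nt = 425 mm²; R_n = min(0.6F_uA_nv, 0.6F_yA_gv) + U_bs·F_u·A_nt = 966.2 kN → 483 kN.
Block shear governs: 483 kN.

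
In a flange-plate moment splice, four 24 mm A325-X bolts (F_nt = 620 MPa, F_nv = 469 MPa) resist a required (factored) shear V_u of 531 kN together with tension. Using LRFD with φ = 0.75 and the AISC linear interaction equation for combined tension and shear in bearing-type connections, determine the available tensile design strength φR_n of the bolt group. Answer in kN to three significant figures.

A_b = π·24²/4 = 452.4 mm²; f_rv = 531 × 1000 / (4 × 452.4) = 293.4 MPa.
F'_nt = 1.3 F_nt − (F_nt / φF_nv) f_rv = 1.3·620 − (620/(0.75·469))·293.4 = 288.8 MPa, capped at F_nt → F'_nt = 288.8 MPa.
R_n = F'_nt · A_b · n = 288.8 × 452.4 × 4 / 1000 = 522.6 kN.
Design strength φR_n = 0.75 × 522.6 = 392 kN.

392 kN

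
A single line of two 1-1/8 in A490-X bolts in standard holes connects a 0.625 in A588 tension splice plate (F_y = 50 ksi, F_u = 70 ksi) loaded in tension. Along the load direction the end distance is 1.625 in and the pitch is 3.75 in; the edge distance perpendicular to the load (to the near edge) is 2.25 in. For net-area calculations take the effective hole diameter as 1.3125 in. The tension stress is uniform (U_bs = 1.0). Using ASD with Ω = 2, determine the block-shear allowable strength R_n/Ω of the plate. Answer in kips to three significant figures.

79.6 kips

Shear plane L_v = 1.625 + 1·3.75 = 5.375 in; A_gv = 5.375 × 0.625 = 3.359 in².
A_nv = (5.375 − 1.5·1.3125) × 0.625 = 2.129 in².
A_nt = (2.25 − 0.5·1.3125) × 0.625 = 0.9961 in².
0.6 F_u A_nv = 89.41 kips; 0.6 F_y A_gv = 100.8 kips → shear rupture governs the shear term.
R_n = 89.41 + 1.0 × 70 × 0.9961 = 159.1 kips.
Allowable strength R_n/Ω = 159.1 / 2 = 79.6 kips.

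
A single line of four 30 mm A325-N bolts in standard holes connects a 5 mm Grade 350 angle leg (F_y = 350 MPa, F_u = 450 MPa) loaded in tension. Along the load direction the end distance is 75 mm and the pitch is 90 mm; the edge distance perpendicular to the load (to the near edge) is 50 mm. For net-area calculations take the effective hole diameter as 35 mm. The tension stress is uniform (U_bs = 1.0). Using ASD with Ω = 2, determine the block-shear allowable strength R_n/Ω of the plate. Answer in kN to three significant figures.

187 kN

Shear plane L_v = 75 + 3·90 = 345 mm; A_gv = 345 × 5 = 1725 mm².
A_nv = (345 − 3.5·35) × 5 = 1112 mm².
A_nt = (50 − 0.5·35) × 5 = 162.5 mm².
0.6 F_u A_nv = 300.4 kN; 0.6 F_y A_gv = 362.2 kN → shear rupture governs the shear term.
R_n = 300.4 + 1.0 × 450 × 162.5 / 1000 = 373.5 kN.
Allowable strength R_n/Ω = 373.5 / 2 = 187 kN.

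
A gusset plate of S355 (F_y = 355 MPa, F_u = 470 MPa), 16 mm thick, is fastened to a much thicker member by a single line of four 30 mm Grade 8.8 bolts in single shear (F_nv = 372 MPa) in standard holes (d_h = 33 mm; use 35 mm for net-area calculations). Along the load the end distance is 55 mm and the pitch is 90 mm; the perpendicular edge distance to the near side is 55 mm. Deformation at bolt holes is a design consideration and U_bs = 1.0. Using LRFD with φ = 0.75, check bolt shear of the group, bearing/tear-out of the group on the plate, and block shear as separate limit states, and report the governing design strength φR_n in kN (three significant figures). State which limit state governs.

Bolt shear: A_b = π·30²/4 = 706.9 mm²; R_n = 372 × 706.9 × 4 × 1 / 1000 = 1052 kN → 0.75 × 1052 = 789 kN.
Bearing: edge l_c = 38.5, r_n = 347.4 kN; interior l_c = 57, r_n = 514.4 kN; R_n = 347.4 + 3·514.4 = 1891 kN → 1420 kN.
Block shear: A_gv = 5200, A_nv = 3240, A_nt = 600 mm²; R_n = min(0.6F_uA_nv, 0.6F_yA_gv) + U_bs·F_u·A_nt = 1196 kN → 897 kN.
Bolt shear governs: 789 kN.

789 kN (bolt shear governs)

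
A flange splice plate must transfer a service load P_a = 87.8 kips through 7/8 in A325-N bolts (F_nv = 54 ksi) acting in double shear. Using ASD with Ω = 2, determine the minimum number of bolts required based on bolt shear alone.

3 bolts

A_b = π·0.875²/4 = 0.6013 in².
Per-bolt allowable strength R_n/Ω = 54 × 0.6013 × 2 / 2 = 32.47 kips.
n ≥ 87.8 / 32.47 = 2.704 → use 3 bolts.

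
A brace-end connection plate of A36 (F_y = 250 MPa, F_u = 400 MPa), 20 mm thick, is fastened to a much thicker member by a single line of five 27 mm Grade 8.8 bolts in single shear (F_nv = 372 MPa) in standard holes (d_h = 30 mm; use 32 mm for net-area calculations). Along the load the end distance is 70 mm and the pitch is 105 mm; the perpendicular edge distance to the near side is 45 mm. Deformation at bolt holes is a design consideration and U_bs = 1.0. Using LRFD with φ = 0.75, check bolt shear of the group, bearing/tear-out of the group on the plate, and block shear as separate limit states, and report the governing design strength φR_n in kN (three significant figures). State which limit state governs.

799 kN (bolt shear governs)

Bolt shear: A_b = π·27²/4 = 572.6 mm²; R_n = 372 × 572.6 × 5 × 1 / 1000 = 1065 kN → 0.75 × 1065 = 799 kN.
Bearing: edge l_c = 55, r_n = 518.4 kN; interior l_c = 75, r_n = 518.4 kN; R_n = 518.4 + 4·518.4 = 2592 kN → 1940 kN.
Block shear: A_gv = 9800, A_nv = 6920, A_nt = 580 mm²; R_n = min(0.6F_uA_nv, 0.6F_yA_gv) + U_bs·F_u·A_nt = 1702 kN → 1280 kN.
Bolt shear governs: 799 kN.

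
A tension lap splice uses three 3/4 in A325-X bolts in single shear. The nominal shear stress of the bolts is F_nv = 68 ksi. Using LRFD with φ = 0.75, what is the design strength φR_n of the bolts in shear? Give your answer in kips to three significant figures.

67.6 kips

A_b = π × 0.75² / 4 = 0.4418 in².
R_n = F_nv · A_b · n · n_s = 68 × 0.4418 × 3 × 1 = 90.12 kips.
Design strength φR_n = 0.75 × 90.12 = 67.6 kips.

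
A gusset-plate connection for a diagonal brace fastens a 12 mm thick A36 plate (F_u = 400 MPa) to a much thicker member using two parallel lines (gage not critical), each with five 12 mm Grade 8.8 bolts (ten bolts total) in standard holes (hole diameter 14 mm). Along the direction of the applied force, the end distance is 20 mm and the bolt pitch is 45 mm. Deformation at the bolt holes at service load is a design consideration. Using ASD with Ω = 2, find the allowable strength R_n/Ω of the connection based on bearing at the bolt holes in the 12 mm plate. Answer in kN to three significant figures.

Per bolt r_n = 1.2 l_c t F_u ≤ 2.4 d t F_u; upper limit = 2.4 × 12 × 12 × 400 / 1000 = 138.2 kN.
Edge bolt: l_c = 20 − 14/2 = 13 mm → 1.2 × 13 × 12 × 400 / 1000 = 74.88 → r_n = 74.88 kN.
Interior bolts: l_c = 45 − 14 = 31 mm → 1.2 × 31 × 12 × 400 / 1000 = 178.6 → r_n = 138.2 kN.
R_n = 2 × 74.88 + 8 × 138.2 = 1256 kN.
Allowable strength R_n/Ω = 1256 / 2 = 628 kN.

628 kN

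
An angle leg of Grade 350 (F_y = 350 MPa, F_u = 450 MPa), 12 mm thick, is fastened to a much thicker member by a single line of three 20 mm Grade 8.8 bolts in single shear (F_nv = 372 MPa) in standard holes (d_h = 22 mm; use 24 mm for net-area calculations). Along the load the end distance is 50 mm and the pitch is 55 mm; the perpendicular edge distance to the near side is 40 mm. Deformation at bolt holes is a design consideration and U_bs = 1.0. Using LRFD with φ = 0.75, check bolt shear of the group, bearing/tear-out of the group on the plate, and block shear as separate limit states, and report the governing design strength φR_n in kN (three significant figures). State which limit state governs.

Bolt shear: A_b = π·20²/4 = 314.2 mm²; R_n = 372 × 314.2 × 3 × 1 / 1000 = 350.6 kN → 0.75 × 350.6 = 263 kN.
Bearing: edge l_c = 39, r_n = 252.7 kN; interior l_c = 33, r_n = 213.8 kN; R_n = 252.7 + 2·213.8 = 680.4 kN → 510 kN.
Block shear: A_gv = 1920, A_nv = 1200, A_nt = 336 mm²; R_n = min(0.6F_uA_nv, 0.6F_yA_gv) + U_bs·F_u·A_nt = 475.2 kN → 356 kN.
Bolt shear governs: 263 kN.

263 kN (bolt shear governs)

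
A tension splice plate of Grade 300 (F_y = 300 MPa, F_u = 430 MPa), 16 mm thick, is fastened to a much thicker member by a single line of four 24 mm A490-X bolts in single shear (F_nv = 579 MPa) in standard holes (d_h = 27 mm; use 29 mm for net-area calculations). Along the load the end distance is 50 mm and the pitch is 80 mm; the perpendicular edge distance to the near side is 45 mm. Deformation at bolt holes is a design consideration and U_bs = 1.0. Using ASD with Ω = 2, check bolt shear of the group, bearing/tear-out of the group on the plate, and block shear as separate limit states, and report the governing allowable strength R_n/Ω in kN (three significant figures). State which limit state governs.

494 kN (block shear governs)

Bolt shear: A_b = π·24²/4 = 452.4 mm²; R_n = 579 × 452.4 × 4 × 1 / 1000 = 1048 kN → 1048 / 2 = 524 kN.
Bearing: edge l_c = 36.5, r_n = 301.3 kN; interior l_c = 53, r_n = 396.3 kN; R_n = 301.3 + 3·396.3 = 1490 kN → 745 kN.
Block shear: A_gv = 4640, A_nv = 3016, A_nt = 488 mm²; R_n = min(0.6F_uA_nv, 0.6F_yA_gv) + U_bs·F_u·A_nt = 988 kN → 494 kN.
Block shear governs: 494 kN.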